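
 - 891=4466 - 5357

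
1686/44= 38 + 7/22 =38.32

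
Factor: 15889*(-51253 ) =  - 814358917 = -107^1*479^1*15889^1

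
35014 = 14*2501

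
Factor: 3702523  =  11^1*336593^1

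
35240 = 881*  40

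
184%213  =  184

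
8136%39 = 24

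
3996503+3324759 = 7321262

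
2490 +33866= 36356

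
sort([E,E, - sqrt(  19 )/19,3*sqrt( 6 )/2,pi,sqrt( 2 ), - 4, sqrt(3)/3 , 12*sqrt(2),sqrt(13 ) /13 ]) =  [ - 4, - sqrt( 19)/19, sqrt( 13) /13,sqrt( 3) /3,sqrt( 2),E,E , pi,3*sqrt( 6) /2, 12*sqrt( 2 ) ] 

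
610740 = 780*783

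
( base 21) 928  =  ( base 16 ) FB3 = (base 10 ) 4019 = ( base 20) A0J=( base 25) 6AJ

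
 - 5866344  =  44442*( - 132)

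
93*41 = 3813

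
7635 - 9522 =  - 1887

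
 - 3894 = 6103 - 9997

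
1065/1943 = 1065/1943 = 0.55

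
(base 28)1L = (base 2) 110001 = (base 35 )1e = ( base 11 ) 45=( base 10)49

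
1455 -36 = 1419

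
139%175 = 139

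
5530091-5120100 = 409991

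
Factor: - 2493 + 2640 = 3^1*7^2 = 147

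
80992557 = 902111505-821118948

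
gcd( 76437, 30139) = 1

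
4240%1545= 1150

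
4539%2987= 1552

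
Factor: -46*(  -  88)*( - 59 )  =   - 2^4*11^1*23^1*59^1 =-  238832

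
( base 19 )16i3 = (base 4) 2102122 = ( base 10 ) 9370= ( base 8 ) 22232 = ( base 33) 8jv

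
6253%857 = 254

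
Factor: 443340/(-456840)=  -2^(-1) * 3^(-2 )*47^( - 1)*821^1 = - 821/846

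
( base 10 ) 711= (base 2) 1011000111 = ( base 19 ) 1I8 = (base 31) MT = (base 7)2034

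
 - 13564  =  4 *( - 3391 ) 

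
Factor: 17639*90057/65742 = 529505141/21914 = 2^(-1 )*11^1 * 31^1* 569^1*2729^1*10957^( - 1)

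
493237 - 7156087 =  - 6662850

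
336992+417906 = 754898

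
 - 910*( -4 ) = 3640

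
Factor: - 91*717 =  - 3^1*7^1*13^1*239^1=- 65247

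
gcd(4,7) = 1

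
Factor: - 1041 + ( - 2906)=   -3947 =- 3947^1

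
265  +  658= 923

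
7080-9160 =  - 2080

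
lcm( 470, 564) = 2820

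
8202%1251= 696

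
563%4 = 3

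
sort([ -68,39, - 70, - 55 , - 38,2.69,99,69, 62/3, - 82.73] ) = [ - 82.73, - 70, - 68, - 55, - 38, 2.69, 62/3,39, 69, 99]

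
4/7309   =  4/7309 = 0.00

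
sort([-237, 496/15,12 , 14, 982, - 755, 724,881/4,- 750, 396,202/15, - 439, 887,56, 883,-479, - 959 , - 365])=[  -  959, - 755,-750, - 479, - 439, - 365, - 237 , 12, 202/15, 14,  496/15, 56,  881/4, 396, 724,  883, 887,982] 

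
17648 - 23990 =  - 6342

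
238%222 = 16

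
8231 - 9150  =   - 919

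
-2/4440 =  - 1/2220 =-  0.00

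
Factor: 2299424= 2^5*181^1*397^1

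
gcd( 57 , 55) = 1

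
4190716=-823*(-5092 ) 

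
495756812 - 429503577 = 66253235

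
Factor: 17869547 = 31^1*277^1* 2081^1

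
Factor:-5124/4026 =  - 14/11 = -  2^1 * 7^1*11^ (-1)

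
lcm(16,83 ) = 1328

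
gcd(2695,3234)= 539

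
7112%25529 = 7112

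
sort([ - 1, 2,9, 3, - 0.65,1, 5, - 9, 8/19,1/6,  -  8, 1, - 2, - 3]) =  [ - 9, - 8, - 3, - 2, - 1,-0.65,1/6,8/19,1,1,2,3, 5, 9]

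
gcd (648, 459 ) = 27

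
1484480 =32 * 46390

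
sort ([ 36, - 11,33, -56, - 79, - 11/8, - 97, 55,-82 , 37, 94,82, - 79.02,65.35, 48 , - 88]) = [ - 97 , - 88, - 82, - 79.02, - 79 ,-56  , - 11, - 11/8, 33, 36, 37,48,55, 65.35,82,94] 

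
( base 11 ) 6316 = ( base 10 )8366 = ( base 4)2002232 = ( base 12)4A12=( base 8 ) 20256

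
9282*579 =5374278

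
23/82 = 23/82 = 0.28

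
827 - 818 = 9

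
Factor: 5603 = 13^1*431^1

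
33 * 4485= 148005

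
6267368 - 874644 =5392724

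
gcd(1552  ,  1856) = 16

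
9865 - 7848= 2017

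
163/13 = 163/13 = 12.54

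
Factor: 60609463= 60609463^1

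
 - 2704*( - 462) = 1249248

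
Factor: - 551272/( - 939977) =2^3*29^ ( -1)*32413^( - 1 ) * 68909^1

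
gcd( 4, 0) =4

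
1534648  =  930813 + 603835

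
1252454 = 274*4571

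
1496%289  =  51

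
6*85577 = 513462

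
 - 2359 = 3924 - 6283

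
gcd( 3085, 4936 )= 617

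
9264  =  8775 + 489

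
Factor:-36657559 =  - 17^1*163^1*13229^1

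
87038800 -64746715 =22292085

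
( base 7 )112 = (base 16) 3a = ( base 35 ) 1n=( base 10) 58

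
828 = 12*69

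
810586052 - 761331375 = 49254677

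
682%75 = 7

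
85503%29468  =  26567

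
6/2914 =3/1457 =0.00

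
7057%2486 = 2085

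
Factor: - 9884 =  - 2^2*7^1*353^1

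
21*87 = 1827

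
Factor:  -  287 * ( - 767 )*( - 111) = -3^1*7^1*13^1* 37^1 * 41^1*59^1 = -24434319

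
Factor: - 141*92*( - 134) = 2^3 * 3^1*23^1*47^1*67^1=1738248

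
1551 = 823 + 728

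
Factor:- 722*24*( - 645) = 2^4*3^2*5^1*19^2  *  43^1  =  11176560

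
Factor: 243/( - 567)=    - 3/7 = - 3^1*7^(-1 ) 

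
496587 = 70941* 7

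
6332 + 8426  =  14758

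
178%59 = 1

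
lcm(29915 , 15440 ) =478640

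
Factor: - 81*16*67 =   -  2^4*3^4 * 67^1  =  -86832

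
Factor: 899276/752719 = 2^2 * 7^1*11^ ( - 1)*41^( - 1)*1669^(-1)*32117^1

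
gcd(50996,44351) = 1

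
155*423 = 65565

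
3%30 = 3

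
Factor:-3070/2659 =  - 2^1 * 5^1 *307^1*2659^ ( - 1 )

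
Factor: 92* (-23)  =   - 2^2*23^2  =  -2116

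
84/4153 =84/4153= 0.02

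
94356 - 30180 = 64176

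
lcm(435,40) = 3480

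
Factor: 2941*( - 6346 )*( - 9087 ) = 169596005982 = 2^1*3^1*13^1*17^1*19^1*167^1*173^1*233^1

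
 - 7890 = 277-8167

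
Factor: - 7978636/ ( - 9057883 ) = 2^2*23^( - 1 )*199^( - 1)*1979^(-1 )*1994659^1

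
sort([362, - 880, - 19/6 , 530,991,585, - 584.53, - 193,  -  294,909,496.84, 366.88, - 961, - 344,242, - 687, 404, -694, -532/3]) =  [ -961 , -880 , - 694,-687,-584.53, - 344, - 294, - 193, - 532/3, - 19/6,242, 362, 366.88,404, 496.84, 530,585, 909,991 ] 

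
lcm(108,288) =864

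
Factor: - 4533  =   - 3^1 * 1511^1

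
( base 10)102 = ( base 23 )4A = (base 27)3L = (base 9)123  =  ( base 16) 66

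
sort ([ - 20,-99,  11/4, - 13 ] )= [ - 99,  -  20, - 13, 11/4 ]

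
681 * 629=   428349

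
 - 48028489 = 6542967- 54571456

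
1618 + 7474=9092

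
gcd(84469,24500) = 7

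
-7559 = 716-8275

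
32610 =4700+27910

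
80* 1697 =135760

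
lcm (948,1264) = 3792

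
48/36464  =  3/2279 = 0.00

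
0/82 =0 = 0.00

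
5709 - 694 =5015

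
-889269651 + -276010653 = - 1165280304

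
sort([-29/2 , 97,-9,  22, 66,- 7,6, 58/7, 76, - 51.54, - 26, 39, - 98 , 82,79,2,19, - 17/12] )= [ - 98, - 51.54 , - 26, - 29/2 , - 9, - 7 , - 17/12, 2, 6,  58/7, 19, 22 , 39, 66,  76, 79, 82, 97]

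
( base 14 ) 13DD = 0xdc7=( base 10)3527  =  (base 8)6707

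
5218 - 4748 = 470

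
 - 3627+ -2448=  - 6075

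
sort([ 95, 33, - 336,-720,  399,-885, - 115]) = [ - 885,-720, -336, - 115 , 33, 95,399]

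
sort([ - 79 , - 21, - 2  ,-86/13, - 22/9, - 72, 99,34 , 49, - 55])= [ - 79, - 72, - 55,  -  21, -86/13,-22/9, - 2 , 34, 49, 99 ]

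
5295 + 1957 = 7252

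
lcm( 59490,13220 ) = 118980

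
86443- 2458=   83985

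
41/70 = 41/70 = 0.59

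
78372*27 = 2116044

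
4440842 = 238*18659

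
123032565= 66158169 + 56874396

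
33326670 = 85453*390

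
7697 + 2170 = 9867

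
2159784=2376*909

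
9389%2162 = 741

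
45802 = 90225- 44423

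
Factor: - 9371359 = - 163^1*57493^1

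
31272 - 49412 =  - 18140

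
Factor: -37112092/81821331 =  - 2^2  *  3^( - 2 ) * 19^1*488317^1*9091259^ (-1)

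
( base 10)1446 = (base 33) 1AR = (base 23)2GK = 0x5a6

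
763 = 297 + 466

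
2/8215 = 2/8215 = 0.00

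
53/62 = 53/62 = 0.85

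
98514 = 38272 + 60242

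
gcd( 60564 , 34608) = 8652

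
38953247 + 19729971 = 58683218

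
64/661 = 64/661 = 0.10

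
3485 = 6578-3093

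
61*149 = 9089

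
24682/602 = 41 = 41.00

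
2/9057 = 2/9057 = 0.00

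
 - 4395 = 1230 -5625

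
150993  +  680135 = 831128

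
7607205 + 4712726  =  12319931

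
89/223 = 89/223  =  0.40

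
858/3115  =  858/3115 = 0.28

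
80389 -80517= - 128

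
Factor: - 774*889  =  -688086  =  -2^1*3^2*7^1 * 43^1*  127^1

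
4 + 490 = 494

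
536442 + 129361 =665803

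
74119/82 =903 + 73/82 = 903.89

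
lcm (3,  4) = 12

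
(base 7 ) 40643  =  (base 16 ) 26C9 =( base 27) DGK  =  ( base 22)KB7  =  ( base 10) 9929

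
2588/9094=1294/4547=0.28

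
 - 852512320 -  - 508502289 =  - 344010031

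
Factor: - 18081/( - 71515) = 3^2*5^( - 1 )*7^2*41^1*14303^(- 1 )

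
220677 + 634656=855333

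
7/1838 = 7/1838 = 0.00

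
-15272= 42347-57619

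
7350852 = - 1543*(-4764 ) 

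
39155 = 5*7831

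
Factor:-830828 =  - 2^2*53^1*3919^1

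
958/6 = 159+2/3 = 159.67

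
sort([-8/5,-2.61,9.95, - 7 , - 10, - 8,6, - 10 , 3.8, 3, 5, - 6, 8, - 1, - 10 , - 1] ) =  [ - 10, - 10,-10, - 8,- 7 ,-6, - 2.61, - 8/5, - 1, - 1,3, 3.8, 5,6,8 , 9.95 ] 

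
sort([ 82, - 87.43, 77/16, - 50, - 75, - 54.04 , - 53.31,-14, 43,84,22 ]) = [-87.43, - 75, - 54.04,-53.31,-50, - 14,77/16, 22,  43,82,84] 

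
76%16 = 12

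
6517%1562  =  269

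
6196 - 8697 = -2501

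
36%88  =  36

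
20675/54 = 382 + 47/54 = 382.87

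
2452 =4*613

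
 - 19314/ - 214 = 90 + 27/107 = 90.25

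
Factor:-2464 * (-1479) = 3644256 = 2^5*3^1*7^1  *  11^1*17^1*29^1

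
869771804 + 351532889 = 1221304693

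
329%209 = 120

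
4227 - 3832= 395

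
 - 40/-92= 10/23 = 0.43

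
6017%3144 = 2873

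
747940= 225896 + 522044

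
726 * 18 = 13068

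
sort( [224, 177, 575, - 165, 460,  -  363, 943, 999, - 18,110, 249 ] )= [ - 363, - 165, - 18,110, 177, 224 , 249,460, 575,943,  999]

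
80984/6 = 40492/3 = 13497.33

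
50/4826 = 25/2413 = 0.01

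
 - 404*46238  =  -18680152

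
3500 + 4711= 8211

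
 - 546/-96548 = 273/48274 =0.01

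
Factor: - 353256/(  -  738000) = 359/750=2^(-1)*3^( - 1 ) * 5^ ( - 3 )*359^1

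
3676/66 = 55  +  23/33 = 55.70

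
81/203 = 81/203= 0.40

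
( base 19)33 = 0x3c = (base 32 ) 1s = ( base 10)60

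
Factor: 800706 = 2^1*3^1*133451^1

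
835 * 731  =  610385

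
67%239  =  67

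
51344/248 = 207 + 1/31 =207.03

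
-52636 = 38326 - 90962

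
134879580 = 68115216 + 66764364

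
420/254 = 1 + 83/127  =  1.65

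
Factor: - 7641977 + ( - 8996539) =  - 16638516 = - 2^2*3^2* 462181^1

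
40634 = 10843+29791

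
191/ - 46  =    -  191/46 = -4.15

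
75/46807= 75/46807 = 0.00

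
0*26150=0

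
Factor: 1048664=2^3  *  47^1*2789^1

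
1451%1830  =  1451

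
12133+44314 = 56447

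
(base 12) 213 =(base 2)100101111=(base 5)2203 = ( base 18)gf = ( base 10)303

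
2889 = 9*321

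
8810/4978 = 4405/2489 = 1.77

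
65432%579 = 5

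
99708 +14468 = 114176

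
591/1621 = 591/1621 = 0.36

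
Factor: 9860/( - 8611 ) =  - 2^2*5^1*17^1*29^1*79^(  -  1) *109^( - 1 )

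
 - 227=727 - 954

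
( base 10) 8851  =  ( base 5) 240401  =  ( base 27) C3M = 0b10001010010011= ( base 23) GGJ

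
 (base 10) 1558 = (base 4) 120112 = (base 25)2C8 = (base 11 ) 1197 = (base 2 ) 11000010110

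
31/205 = 31/205 = 0.15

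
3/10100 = 3/10100 = 0.00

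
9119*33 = 300927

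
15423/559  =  27  +  330/559 = 27.59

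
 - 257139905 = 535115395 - 792255300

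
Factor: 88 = 2^3* 11^1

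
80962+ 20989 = 101951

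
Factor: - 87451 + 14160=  - 73291 = - 73291^1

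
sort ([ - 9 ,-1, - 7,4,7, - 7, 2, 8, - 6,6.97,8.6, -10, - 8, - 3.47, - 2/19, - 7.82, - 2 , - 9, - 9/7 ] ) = [ - 10,-9, - 9, - 8,  -  7.82, - 7,- 7, - 6,-3.47,-2, - 9/7, -1,  -  2/19 , 2, 4,6.97, 7, 8, 8.6] 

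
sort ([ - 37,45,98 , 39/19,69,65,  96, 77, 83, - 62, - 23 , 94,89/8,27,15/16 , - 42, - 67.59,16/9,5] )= [ - 67.59,-62,-42, - 37, - 23,15/16, 16/9, 39/19, 5, 89/8,27,45,65 , 69 , 77, 83,  94,96, 98]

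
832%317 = 198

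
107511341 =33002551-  - 74508790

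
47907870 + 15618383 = 63526253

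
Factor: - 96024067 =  - 199^1*499^1*967^1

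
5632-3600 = 2032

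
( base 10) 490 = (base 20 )14a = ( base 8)752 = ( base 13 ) 2b9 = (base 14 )270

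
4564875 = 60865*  75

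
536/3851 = 536/3851 = 0.14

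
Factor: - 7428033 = -3^2 * 825337^1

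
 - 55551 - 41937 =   -  97488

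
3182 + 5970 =9152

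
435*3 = 1305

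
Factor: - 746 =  - 2^1*373^1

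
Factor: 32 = 2^5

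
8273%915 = 38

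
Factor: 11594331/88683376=2^( - 4 )*3^2* 7^2*37^( -1)*61^1*431^1*149803^ ( - 1 )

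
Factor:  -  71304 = - 2^3*3^1 * 2971^1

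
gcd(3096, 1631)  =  1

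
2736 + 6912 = 9648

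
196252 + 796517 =992769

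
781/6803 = 781/6803 = 0.11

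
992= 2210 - 1218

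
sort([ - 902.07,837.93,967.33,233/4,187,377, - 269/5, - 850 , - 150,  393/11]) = [ - 902.07, - 850, - 150,-269/5,393/11,233/4,187,377,837.93, 967.33] 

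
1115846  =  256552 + 859294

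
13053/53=13053/53 =246.28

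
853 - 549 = 304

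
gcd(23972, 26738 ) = 922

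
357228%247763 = 109465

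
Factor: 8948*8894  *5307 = 422349698184 = 2^3 * 3^1* 29^1*61^1 * 2237^1*4447^1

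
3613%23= 2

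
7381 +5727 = 13108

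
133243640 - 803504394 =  - 670260754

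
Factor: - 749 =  - 7^1*107^1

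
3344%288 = 176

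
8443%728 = 435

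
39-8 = 31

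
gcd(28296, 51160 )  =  8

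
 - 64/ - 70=32/35  =  0.91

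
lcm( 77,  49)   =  539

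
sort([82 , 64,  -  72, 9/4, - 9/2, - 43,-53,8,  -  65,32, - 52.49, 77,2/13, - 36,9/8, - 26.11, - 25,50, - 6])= [ - 72,  -  65, - 53,- 52.49, - 43 , - 36, -26.11, - 25, - 6, - 9/2,2/13,9/8, 9/4, 8,32,50,64, 77,82] 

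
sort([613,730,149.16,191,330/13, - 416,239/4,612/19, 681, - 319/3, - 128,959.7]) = [- 416, - 128, - 319/3 , 330/13,612/19, 239/4 , 149.16,191, 613,681,730, 959.7]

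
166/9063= 166/9063 = 0.02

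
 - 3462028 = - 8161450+4699422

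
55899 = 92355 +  - 36456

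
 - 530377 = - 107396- 422981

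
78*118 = 9204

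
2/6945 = 2/6945 = 0.00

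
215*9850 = 2117750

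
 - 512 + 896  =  384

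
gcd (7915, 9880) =5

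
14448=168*86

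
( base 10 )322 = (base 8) 502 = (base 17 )11g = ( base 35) 97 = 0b101000010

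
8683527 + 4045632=12729159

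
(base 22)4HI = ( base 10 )2328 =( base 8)4430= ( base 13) 10A1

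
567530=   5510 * 103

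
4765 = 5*953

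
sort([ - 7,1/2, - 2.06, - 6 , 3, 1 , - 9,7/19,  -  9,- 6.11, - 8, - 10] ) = [ - 10, - 9, - 9, - 8, - 7, -6.11, - 6, - 2.06, 7/19,1/2,1 , 3] 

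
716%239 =238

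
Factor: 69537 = 3^1 * 13^1*1783^1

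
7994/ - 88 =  - 3997/44 = - 90.84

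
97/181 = 97/181=0.54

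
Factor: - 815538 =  - 2^1*3^1 * 29^1*43^1*109^1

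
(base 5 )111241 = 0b111101101010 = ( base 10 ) 3946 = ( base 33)3kj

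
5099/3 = 5099/3 = 1699.67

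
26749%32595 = 26749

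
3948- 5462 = -1514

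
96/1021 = 96/1021 = 0.09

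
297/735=99/245 = 0.40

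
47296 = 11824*4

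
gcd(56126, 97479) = 1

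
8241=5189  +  3052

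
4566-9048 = -4482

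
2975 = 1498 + 1477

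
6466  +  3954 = 10420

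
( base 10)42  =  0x2A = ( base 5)132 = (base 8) 52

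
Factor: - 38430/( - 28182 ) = 15/11=3^1*5^1 * 11^ ( - 1 ) 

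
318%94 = 36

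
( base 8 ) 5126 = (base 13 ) 1287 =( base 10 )2646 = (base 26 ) 3nk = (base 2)101001010110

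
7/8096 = 7/8096 = 0.00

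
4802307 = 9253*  519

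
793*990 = 785070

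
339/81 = 113/27  =  4.19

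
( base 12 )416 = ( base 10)594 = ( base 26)mm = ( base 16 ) 252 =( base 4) 21102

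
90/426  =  15/71=0.21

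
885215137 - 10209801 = 875005336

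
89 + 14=103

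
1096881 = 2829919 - 1733038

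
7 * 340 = 2380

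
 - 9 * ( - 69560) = 626040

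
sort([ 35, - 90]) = [ - 90, 35 ] 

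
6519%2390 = 1739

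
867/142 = 6 + 15/142 = 6.11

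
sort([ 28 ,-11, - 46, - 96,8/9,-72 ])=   [ - 96, - 72, - 46, - 11,8/9, 28 ] 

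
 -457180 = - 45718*10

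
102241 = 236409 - 134168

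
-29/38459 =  - 1 + 38430/38459 =- 0.00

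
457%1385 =457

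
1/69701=1/69701 = 0.00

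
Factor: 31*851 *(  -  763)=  - 20128703   =  -7^1*23^1  *  31^1 * 37^1*109^1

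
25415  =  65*391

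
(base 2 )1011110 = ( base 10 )94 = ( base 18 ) 54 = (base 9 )114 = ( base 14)6A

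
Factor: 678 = 2^1*3^1 *113^1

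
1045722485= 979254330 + 66468155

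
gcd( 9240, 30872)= 8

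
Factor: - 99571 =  - 99571^1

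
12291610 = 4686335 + 7605275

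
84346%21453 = 19987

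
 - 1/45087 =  - 1 + 45086/45087= - 0.00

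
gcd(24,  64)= 8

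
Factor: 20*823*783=12888180 = 2^2*3^3*5^1*29^1*823^1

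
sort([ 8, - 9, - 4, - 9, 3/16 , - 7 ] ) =[  -  9,-9, - 7, -4,3/16, 8] 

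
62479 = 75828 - 13349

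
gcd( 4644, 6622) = 86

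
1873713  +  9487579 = 11361292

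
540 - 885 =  - 345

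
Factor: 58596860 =2^2*5^1*7^1*67^1*6247^1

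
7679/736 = 10 + 319/736 = 10.43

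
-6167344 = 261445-6428789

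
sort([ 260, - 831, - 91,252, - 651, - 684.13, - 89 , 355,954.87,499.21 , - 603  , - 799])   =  [ - 831,- 799, - 684.13, - 651, - 603, - 91,  -  89, 252, 260,  355,499.21, 954.87]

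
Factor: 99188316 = 2^2*3^2*2755231^1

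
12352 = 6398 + 5954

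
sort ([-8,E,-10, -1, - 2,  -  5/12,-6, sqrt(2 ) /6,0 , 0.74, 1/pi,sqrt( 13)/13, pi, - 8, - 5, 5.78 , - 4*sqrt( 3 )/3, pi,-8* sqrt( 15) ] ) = [-8*sqrt(15 ),-10 , - 8 , - 8, - 6,-5,-4 * sqrt( 3)/3,-2, - 1, - 5/12,  0,sqrt( 2)/6,sqrt( 13 )/13, 1/pi,0.74,E,pi, pi , 5.78]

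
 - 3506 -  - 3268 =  - 238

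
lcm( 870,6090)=6090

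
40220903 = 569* 70687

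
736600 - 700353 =36247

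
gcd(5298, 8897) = 1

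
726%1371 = 726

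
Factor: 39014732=2^2 *9753683^1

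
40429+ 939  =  41368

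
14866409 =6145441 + 8720968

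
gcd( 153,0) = 153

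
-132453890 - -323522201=191068311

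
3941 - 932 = 3009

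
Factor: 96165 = 3^2*5^1 * 2137^1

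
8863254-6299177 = 2564077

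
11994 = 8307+3687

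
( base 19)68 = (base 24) 52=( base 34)3K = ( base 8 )172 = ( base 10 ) 122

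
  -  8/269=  -1 + 261/269 = - 0.03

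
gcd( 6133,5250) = 1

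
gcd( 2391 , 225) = 3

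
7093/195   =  36 + 73/195=36.37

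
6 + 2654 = 2660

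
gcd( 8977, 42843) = 1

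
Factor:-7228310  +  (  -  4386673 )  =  -11614983 = -3^1*3871661^1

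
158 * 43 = 6794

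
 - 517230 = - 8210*63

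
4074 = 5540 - 1466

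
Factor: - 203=- 7^1*29^1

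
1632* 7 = 11424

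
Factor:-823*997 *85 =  - 69745135 =- 5^1*17^1*823^1*997^1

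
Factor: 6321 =3^1*7^2*43^1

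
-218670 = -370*591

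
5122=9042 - 3920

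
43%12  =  7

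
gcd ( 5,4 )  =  1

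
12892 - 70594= - 57702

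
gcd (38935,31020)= 5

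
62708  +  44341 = 107049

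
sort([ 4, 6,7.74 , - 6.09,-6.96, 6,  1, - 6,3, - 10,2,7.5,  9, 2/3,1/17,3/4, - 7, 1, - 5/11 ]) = [- 10 , - 7, - 6.96, - 6.09, - 6,-5/11,1/17, 2/3, 3/4,  1,1,2, 3 , 4, 6,6, 7.5, 7.74, 9] 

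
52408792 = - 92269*( - 568)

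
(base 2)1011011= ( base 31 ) 2t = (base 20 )4B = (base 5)331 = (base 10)91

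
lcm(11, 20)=220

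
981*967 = 948627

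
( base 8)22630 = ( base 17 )1g52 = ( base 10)9624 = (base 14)3716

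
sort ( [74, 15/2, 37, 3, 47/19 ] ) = [ 47/19 , 3, 15/2, 37,74]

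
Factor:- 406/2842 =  - 7^( - 1) = -1/7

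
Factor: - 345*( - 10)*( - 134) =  - 2^2*3^1 * 5^2*23^1*67^1=-462300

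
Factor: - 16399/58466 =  - 23/82 = -2^(  -  1)*23^1*41^( - 1) 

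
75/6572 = 75/6572=0.01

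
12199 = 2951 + 9248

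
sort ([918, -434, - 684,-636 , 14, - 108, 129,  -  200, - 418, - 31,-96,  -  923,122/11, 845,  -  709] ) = [ - 923,-709, - 684, - 636,-434, -418,-200, - 108,-96,- 31,122/11,14, 129, 845,918] 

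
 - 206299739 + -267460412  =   - 473760151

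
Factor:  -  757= - 757^1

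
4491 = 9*499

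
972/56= 243/14 = 17.36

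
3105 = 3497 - 392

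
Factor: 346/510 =3^ (-1)*5^ ( - 1 )*17^(-1)*173^1 = 173/255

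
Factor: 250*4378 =2^2*5^3*11^1*199^1 = 1094500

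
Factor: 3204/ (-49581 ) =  - 2^2*7^(-1)*89^1*787^( -1 )=-356/5509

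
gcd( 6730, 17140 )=10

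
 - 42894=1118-44012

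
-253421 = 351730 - 605151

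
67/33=67/33 =2.03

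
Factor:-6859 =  - 19^3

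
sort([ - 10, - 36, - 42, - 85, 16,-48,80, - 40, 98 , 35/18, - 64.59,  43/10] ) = [-85, -64.59, - 48,  -  42, - 40, - 36, - 10,35/18, 43/10,16,  80, 98]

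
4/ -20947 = -4/20947=- 0.00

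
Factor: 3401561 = 3401561^1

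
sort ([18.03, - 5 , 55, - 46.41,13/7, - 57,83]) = [-57 ,-46.41, - 5 , 13/7, 18.03 , 55,83]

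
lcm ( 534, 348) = 30972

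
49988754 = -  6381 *( - 7834 ) 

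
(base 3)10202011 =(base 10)2731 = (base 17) 97b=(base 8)5253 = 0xaab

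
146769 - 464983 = -318214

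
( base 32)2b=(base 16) 4b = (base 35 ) 25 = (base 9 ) 83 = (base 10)75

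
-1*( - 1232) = 1232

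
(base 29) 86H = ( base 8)15407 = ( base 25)b1j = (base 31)766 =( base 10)6919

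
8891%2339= 1874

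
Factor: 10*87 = 870 = 2^1*3^1 * 5^1 *29^1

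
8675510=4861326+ 3814184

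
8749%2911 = 16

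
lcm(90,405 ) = 810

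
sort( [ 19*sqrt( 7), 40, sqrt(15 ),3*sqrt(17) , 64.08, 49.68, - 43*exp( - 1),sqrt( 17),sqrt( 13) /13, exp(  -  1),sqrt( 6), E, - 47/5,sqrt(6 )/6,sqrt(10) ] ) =[ - 43*exp( - 1), - 47/5, sqrt( 13 ) /13,exp( - 1),sqrt( 6)/6, sqrt( 6),E, sqrt ( 10 ),sqrt( 15), sqrt( 17) , 3*sqrt(17), 40, 49.68,19*sqrt (7 ), 64.08 ] 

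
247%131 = 116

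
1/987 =1/987 = 0.00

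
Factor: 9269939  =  7^1*79^1*16763^1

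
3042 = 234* 13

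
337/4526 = 337/4526= 0.07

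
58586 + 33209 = 91795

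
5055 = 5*1011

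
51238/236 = 217+ 13/118 = 217.11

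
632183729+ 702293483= 1334477212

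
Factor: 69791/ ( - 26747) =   -  7^( - 1)*101^1*691^1*3821^(-1)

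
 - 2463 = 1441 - 3904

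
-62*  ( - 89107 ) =5524634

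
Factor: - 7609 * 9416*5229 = - 2^3*3^2*7^2*11^1*83^1 * 107^1*1087^1 = -374638732776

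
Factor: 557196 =2^2*3^1 * 59^1*787^1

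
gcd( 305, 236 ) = 1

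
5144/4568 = 1 +72/571 = 1.13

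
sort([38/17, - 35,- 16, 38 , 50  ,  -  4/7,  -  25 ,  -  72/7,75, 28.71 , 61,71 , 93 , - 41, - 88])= [ - 88,  -  41, - 35, - 25, - 16 , - 72/7,-4/7,  38/17, 28.71,38,50,61,71, 75,93] 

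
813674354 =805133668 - -8540686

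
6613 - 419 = 6194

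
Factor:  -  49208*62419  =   -2^3* 7^1*37^1* 241^1*6151^1  =  -  3071514152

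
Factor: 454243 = 31^1*14653^1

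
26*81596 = 2121496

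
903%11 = 1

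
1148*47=53956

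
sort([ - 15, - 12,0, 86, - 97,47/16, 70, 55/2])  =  [ - 97, - 15 ,  -  12, 0,47/16,  55/2,70, 86 ] 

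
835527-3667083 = -2831556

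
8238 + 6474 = 14712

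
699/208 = 699/208 = 3.36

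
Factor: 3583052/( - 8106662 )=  - 2^1*11^3 * 673^1*4053331^( - 1) = - 1791526/4053331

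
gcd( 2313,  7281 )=9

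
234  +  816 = 1050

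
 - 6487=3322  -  9809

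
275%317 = 275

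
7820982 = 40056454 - 32235472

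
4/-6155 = - 4/6155=- 0.00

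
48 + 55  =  103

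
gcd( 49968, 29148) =4164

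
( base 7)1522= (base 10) 604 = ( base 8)1134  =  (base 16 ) 25C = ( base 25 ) o4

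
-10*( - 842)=8420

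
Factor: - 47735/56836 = - 2^(-2 )*5^1*13^( - 1)*1093^( - 1)*9547^1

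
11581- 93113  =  -81532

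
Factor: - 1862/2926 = -7/11 =- 7^1*11^( - 1 ) 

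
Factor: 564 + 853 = 1417  =  13^1*109^1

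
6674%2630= 1414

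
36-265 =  - 229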